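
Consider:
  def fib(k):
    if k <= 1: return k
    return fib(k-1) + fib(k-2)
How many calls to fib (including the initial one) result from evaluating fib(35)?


Let C(m) = total calls to evaluate fib(m). Then C(0)=C(1)=1, and
C(m) = 1 + C(m-1) + C(m-2) for m >= 2.
Build the table (each entry = 1 + previous two):
  C(0) = 1
  C(1) = 1
  C(2) = 1 + 1 + 1 = 3
  C(3) = 1 + 3 + 1 = 5
  C(4) = 1 + 5 + 3 = 9
  C(5) = 1 + 9 + 5 = 15
  C(6) = 1 + 15 + 9 = 25
  C(7) = 1 + 25 + 15 = 41
  C(8) = 1 + 41 + 25 = 67
  C(9) = 1 + 67 + 41 = 109
  C(10) = 1 + 109 + 67 = 177
  C(11) = 1 + 177 + 109 = 287
  C(12) = 1 + 287 + 177 = 465
  C(13) = 1 + 465 + 287 = 753
  C(14) = 1 + 753 + 465 = 1219
  C(15) = 1 + 1219 + 753 = 1973
  C(16) = 1 + 1973 + 1219 = 3193
  C(17) = 1 + 3193 + 1973 = 5167
  C(18) = 1 + 5167 + 3193 = 8361
  C(19) = 1 + 8361 + 5167 = 13529
  C(20) = 1 + 13529 + 8361 = 21891
  C(21) = 1 + 21891 + 13529 = 35421
  C(22) = 1 + 35421 + 21891 = 57313
  C(23) = 1 + 57313 + 35421 = 92735
  C(24) = 1 + 92735 + 57313 = 150049
  C(25) = 1 + 150049 + 92735 = 242785
  C(26) = 1 + 242785 + 150049 = 392835
  C(27) = 1 + 392835 + 242785 = 635621
  C(28) = 1 + 635621 + 392835 = 1028457
  C(29) = 1 + 1028457 + 635621 = 1664079
  C(30) = 1 + 1664079 + 1028457 = 2692537
  C(31) = 1 + 2692537 + 1664079 = 4356617
  C(32) = 1 + 4356617 + 2692537 = 7049155
  C(33) = 1 + 7049155 + 4356617 = 11405773
  C(34) = 1 + 11405773 + 7049155 = 18454929
  C(35) = 1 + 18454929 + 11405773 = 29860703
Total calls for fib(35) = 29860703


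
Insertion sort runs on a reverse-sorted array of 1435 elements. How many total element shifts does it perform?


Sum of shifts = 1 + 2 + 3 + ... + 1434
= 1435 * 1434 / 2
= 2057790 / 2
= 1028895


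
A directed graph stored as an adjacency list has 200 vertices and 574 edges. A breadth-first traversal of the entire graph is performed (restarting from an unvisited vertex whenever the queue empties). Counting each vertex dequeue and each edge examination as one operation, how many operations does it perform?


A full BFS traversal dequeues each vertex once and examines each edge once.
Vertex visits: 200
Edge visits: 574
V + E = 200 + 574 = 774


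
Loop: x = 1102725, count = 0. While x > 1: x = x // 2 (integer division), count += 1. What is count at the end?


The variable x halves each step:
x = 1102725 -> 551362 -> 275681 -> 137840 -> 68920 -> 34460 -> 17230 -> 8615 -> 4307 -> 2153 -> 1076 -> 538 -> 269 -> 134 -> 67 -> 33 -> 16 -> 8 -> 4 -> 2 -> 1
Number of halvings = floor(log2(1102725)) = 20


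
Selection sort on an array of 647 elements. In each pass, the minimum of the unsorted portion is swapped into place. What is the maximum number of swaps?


Selection sort performs one swap per pass:
  Pass 1: find min in positions 0 to 646, swap with position 0
  Pass 2: find min in positions 1 to 646, swap with position 1
  Pass 3: find min in positions 2 to 646, swap with position 2
  Pass 4: find min in positions 3 to 646, swap with position 3
  Pass 5: find min in positions 4 to 646, swap with position 4
  ... (641 more passes)
Total passes (and swaps) = n - 1 = 647 - 1 = 646


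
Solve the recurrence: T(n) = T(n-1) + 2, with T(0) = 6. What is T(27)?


Unrolling the recurrence:
T(27) = T(26) + 2
       = T(25) + 2 + 2
       = T(24) + 2*3
       ...
       = T(0) + 2*27
       = 6 + 54 = 60


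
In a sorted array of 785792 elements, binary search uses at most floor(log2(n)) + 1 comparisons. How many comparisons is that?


Halving sequence: 785792 -> 392896 -> 196448 -> 98224 -> 49112 -> 24556 -> 12278 -> 6139 -> 3069 -> 1534 -> 767 -> 383 -> 191 -> 95 -> 47 -> 23 -> 11 -> 5 -> 2 -> 1
Number of halvings = 19
Max comparisons = 19 + 1 = 20


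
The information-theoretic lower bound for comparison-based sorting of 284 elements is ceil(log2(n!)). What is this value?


A binary decision tree of height h has at most 2^h leaves and needs at least n! of them, so h >= ceil(log2(n!)).
284! is far too large to multiply out, so use Stirling's series:
  ln(n!) ~ n ln n - n + (1/2) ln(2 pi n) + 1/(12n)  (error below 1/(360 n^3), negligible here)
  ln(284) = 5.6489742
  n ln n = 284 * 5.6489742 = 1604.3087
  (1/2) ln(2 pi * 284) = (1/2) ln(1784.4246) = 3.7434
  1/(12*284) = 0.0003
  ln(284!) ~ 1604.3087 - 284 + 3.7434 + 0.0003 = 1324.0524
Convert to base 2: log2(284!) = 1324.0524 / ln 2 = 1324.0524 / 0.69314718 = 1910.2038
ceil(1910.2038) = 1911


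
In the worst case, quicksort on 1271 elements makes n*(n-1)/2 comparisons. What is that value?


Sum of comparisons per partition:
1270 + 1269 + ... + 1 + 0
= 1271 * (1271 - 1) / 2
= 1271 * 1270 / 2
= 807085


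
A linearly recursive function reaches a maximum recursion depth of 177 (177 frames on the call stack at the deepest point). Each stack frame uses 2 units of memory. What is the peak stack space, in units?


Maximum recursion depth = 177 frames
Memory per frame = 2 units
Total stack space = depth * frame_size
= 177 * 2 = 354


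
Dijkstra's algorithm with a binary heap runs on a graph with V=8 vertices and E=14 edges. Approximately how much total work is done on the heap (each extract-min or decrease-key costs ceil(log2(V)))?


Dijkstra with a binary heap: each vertex is extracted once, each edge may relax once.
Each heap operation costs O(log V).
V + E = 8 + 14 = 22
ceil(log2(8)) = 3 (since 2^2 = 4 < 8 <= 8 = 2^3)
Total heap work = (V+E) * ceil(log2(V)) = 22 * 3 = 66


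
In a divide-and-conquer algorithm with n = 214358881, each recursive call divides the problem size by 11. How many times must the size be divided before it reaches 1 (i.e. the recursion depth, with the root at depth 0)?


Number of divisions = log_11(214358881)
Sizes: 214358881 -> 19487171 -> 1771561 -> 161051 -> 14641 -> 1331 -> 121 -> 11 -> 1 (8 divisions)
Recursion depth = 8


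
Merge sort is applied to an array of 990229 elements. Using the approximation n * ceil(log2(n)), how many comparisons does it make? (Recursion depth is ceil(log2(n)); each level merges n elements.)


Merge sort divides the array into halves recursively.
Number of levels = ceil(log2(990229)) = 20
At each level, approximately n = 990229 comparisons are needed for merging.
Total comparisons ~ n * ceil(log2(n)) = 990229 * 20 = 19804580


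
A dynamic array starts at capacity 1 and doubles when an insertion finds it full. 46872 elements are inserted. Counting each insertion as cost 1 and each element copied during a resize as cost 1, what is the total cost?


n = 46872
Insertion costs: 46872
Resizes copy 1, 2, 4, ... up to the largest power of 2 that is <= n-1 = 46871, i.e. 32768.
Copy costs = 1 + 2 + 4 + 8 + 16 + 32 + 64 + 128 + 256 + 512 + 1024 + 2048 + 4096 + 8192 + 16384 + 32768 = 65535
Total = 46872 + 65535 = 112407


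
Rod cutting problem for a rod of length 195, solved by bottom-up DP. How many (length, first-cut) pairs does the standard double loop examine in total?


For each subproblem length i = 1..195, the inner loop considers i possible first cuts.
Total = 1 + 2 + ... + 195
= 195*(195+1)/2
= 195*196/2 = 19110


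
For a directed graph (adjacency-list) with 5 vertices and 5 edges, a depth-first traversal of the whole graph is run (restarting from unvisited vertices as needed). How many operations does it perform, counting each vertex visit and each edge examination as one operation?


A full DFS traversal visits each vertex once and examines each edge once.
V = 5
E = 5
Sum = 5 + 5 = 10


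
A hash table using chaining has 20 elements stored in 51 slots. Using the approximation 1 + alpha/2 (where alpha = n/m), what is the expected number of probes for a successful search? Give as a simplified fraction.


Load factor alpha = n/m = 20/51
Expected probes = 1 + alpha/2 = 1 + 20/(2*51)
= 1 + 20/102
= 102/102 + 20/102
= 122/102
Simplify: 61/51


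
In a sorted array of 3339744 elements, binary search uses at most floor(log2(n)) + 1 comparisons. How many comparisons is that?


Halving sequence: 3339744 -> 1669872 -> 834936 -> 417468 -> 208734 -> 104367 -> 52183 -> 26091 -> 13045 -> 6522 -> 3261 -> 1630 -> 815 -> 407 -> 203 -> 101 -> 50 -> 25 -> 12 -> 6 -> 3 -> 1
Number of halvings = 21
Max comparisons = 21 + 1 = 22


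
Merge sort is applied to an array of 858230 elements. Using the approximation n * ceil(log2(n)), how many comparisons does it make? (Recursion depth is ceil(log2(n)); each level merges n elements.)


Merge sort divides the array into halves recursively.
Number of levels = ceil(log2(858230)) = 20
At each level, approximately n = 858230 comparisons are needed for merging.
Total comparisons ~ n * ceil(log2(n)) = 858230 * 20 = 17164600


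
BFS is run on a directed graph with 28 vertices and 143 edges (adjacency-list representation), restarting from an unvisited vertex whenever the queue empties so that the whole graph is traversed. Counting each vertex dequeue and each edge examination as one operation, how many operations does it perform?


A full BFS traversal dequeues each vertex exactly once and examines each directed edge exactly once.
V = 28 (vertex processing cost)
E = 143 (edge examination cost)
Total operations proportional to V + E = 28 + 143 = 171


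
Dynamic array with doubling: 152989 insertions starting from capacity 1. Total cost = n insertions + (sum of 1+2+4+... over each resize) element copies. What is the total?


n = 152989
Insertion costs: 152989
Resizes copy 1, 2, 4, ... up to the largest power of 2 that is <= n-1 = 152988, i.e. 131072.
Copy costs = 1 + 2 + 4 + 8 + 16 + 32 + 64 + 128 + 256 + 512 + 1024 + 2048 + 4096 + 8192 + 16384 + 32768 + 65536 + 131072 = 262143
Total = 152989 + 262143 = 415132


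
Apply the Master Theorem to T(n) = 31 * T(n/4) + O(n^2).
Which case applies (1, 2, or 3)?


The Master Theorem: T(n) = a*T(n/b) + O(n^c)
  a = 31, b = 4, c = 2
log_b(a) = log_4(31) ~ 2.477
Compare b^c with a: 4^2 = 16 < 31, so c < log_b(a).
Since c < log_b(a), Case 1 applies.
T(n) = O(n^(log_4 31)) ~ O(n^2.477)
Master Theorem case = 1


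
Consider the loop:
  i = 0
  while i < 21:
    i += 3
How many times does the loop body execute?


Starting at i = 0, each iteration adds 3.
Iterations until i >= 21:
  Iteration 1: i = 0 -> i = 3
  Iteration 2: i = 3 -> i = 6
  Iteration 3: i = 6 -> i = 9
  Iteration 4: i = 9 -> i = 12
  Iteration 5: i = 12 -> i = 15
  Iteration 6: i = 15 -> i = 18
  Iteration 7: i = 18 -> i = 21
Total iterations = ceil(21/3) = 7


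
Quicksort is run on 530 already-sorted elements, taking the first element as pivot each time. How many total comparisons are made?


Sum of comparisons per partition:
529 + 528 + ... + 1 + 0
= 530 * (530 - 1) / 2
= 530 * 529 / 2
= 140185


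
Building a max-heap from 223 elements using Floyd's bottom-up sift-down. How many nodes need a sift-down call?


In a heap of 223 elements (0-indexed array):
  Last element index: 222
  Parent of last element: floor((222 - 1) / 2) = 110
  Internal nodes: indices 0 to 110
  Count = floor(223/2) = 111


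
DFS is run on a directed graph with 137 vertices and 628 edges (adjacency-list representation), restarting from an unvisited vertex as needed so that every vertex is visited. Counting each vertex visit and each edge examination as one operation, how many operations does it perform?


A full DFS traversal processes each vertex exactly once (push/pop on stack).
Each directed edge is examined once.
V = 137, E = 628
V + E = 765


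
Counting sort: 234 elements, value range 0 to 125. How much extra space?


n = 234 (output array)
k = 126 (count array for 126 distinct values)
Extra space = 234 + 126 = 360


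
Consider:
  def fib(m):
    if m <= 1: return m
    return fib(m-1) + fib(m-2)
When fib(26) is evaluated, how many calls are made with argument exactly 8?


Let N(m) = number of times fib(m) is called while evaluating fib(26).
N(26) = 1 (the initial call).
N(25) = 1 (only fib(26) calls it).
For 1 <= m <= 24: fib(m) is called by fib(m+1) and fib(m+2), so
  N(m) = N(m+1) + N(m+2).
fib(0) is called only by fib(2), so N(0) = N(2).
Walk down from m=26:
  N(26)=1, N(25)=1, N(24)=2, N(23)=3, N(22)=5, N(21)=8, N(20)=13, N(19)=21, N(18)=34, N(17)=55, N(16)=89, N(15)=144, N(14)=233, N(13)=377, N(12)=610, N(11)=987, N(10)=1597, N(9)=2584, N(8)=4181
N(8) = 4181


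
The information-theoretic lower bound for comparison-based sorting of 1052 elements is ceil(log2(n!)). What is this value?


A binary decision tree of height h has at most 2^h leaves and needs at least n! of them, so h >= ceil(log2(n!)).
1052! is far too large to multiply out, so use Stirling's series:
  ln(n!) ~ n ln n - n + (1/2) ln(2 pi n) + 1/(12n)  (error below 1/(360 n^3), negligible here)
  ln(1052) = 6.9584484
  n ln n = 1052 * 6.9584484 = 7320.2877
  (1/2) ln(2 pi * 1052) = (1/2) ln(6609.9109) = 4.3982
  1/(12*1052) = 0.0001
  ln(1052!) ~ 7320.2877 - 1052 + 4.3982 + 0.0001 = 6272.6860
Convert to base 2: log2(1052!) = 6272.6860 / ln 2 = 6272.6860 / 0.69314718 = 9049.5730
ceil(9049.5730) = 9050


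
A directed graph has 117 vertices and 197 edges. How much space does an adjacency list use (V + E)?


Adjacency list: one list head per vertex + one entry per edge
Vertex heads: 117
Edge entries: 197
Total = 117 + 197 = 314


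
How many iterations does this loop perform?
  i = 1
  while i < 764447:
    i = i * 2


The loop variable doubles each iteration:
i = 1 -> 2 -> 4 -> 8 -> 16 -> 32 -> 64 -> 128 -> 256 -> 512 -> 1024 -> 2048 -> 4096 -> 8192 -> 16384 -> 32768 -> 65536 -> 131072 -> 262144 -> 524288 -> 1048576 (stop, 1048576 >= 764447)
Number of doublings = ceil(log2(764447)) = 20


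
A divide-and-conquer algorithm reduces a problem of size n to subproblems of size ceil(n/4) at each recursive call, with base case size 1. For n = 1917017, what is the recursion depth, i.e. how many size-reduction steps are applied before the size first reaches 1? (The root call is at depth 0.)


Each step divides the size by 4 (rounding up); after k steps the size is ceil(n/4^k), which equals 1 exactly when 4^k >= n.
So the depth is the smallest k with 4^k >= 1917017, i.e. ceil(log_4(1917017)).
4^10 = 1048576 < 1917017 <= 4194304 = 4^11
Recursion depth = 11


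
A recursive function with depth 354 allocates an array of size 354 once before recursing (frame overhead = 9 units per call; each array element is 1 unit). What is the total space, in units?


Array allocation: 354 units (allocated once)
Stack frames: 354 deep * 9 per frame = 3186 units
Total = 354 + 3186 = 3540


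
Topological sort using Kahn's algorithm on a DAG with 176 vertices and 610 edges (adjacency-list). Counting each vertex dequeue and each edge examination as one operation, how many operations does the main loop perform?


Kahn's algorithm:
  1. Compute in-degrees: O(V + E)
  2. Process queue: each vertex dequeued once (O(V))
     each edge examined once (O(E))
Total = V + E = 176 + 610 = 786


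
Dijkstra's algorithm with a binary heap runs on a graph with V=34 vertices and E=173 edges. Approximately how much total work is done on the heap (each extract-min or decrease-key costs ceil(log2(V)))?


Dijkstra with a binary heap: each vertex is extracted once, each edge may relax once.
Each heap operation costs O(log V).
V + E = 34 + 173 = 207
ceil(log2(34)) = 6 (since 2^5 = 32 < 34 <= 64 = 2^6)
Total heap work = (V+E) * ceil(log2(V)) = 207 * 6 = 1242


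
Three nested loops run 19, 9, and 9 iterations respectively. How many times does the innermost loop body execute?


Loop 1 (outermost): 19 iterations
Loop 2 (middle): 9 iterations per outer
Loop 3 (innermost): 9 iterations per middle
Total = 19 * 9 * 9 = 1539


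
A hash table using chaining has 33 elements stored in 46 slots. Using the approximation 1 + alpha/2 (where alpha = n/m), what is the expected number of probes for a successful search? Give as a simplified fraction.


Load factor alpha = n/m = 33/46
Expected probes = 1 + alpha/2 = 1 + 33/(2*46)
= 1 + 33/92
= 92/92 + 33/92
= 125/92


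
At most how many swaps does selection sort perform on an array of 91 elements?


Each of the 90 passes places one element in its final position.
Pass 1: swap minimum into position 0
Pass 2: swap minimum of remaining into position 1
...
Pass 90: last two elements, one swap
Maximum swaps = 91 - 1 = 90


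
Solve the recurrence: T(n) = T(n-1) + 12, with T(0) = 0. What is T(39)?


Unrolling the recurrence:
T(39) = T(38) + 12
       = T(37) + 12 + 12
       = T(36) + 12*3
       ...
       = T(0) + 12*39
       = 0 + 468 = 468


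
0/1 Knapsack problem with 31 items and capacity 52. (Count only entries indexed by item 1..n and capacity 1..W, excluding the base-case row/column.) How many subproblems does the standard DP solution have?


The DP table is indexed by (item, capacity).
Rows: 31 items
Columns: 52 capacity values (1 to W)
Total subproblems = 31 * 52 = 1612


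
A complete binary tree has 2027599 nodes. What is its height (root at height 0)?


In a complete binary tree, level k holds nodes 2^k .. 2^(k+1)-1 (1-indexed).
Height = floor(log2(n)) = floor(log2(2027599)) = 20
Check: 2^20 = 1048576 <= 2027599 < 2097152 = 2^21


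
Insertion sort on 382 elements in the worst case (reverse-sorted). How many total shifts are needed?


In the worst case (reverse-sorted), each element shifts past all previous:
  Element 1: 1 shifts
  Element 2: 2 shifts
  Element 3: 3 shifts
  Element 4: 4 shifts
  Element 5: 5 shifts
  ...
  Element 381: 381 shifts
Total = 1 + 2 + ... + 381
= 382*(382-1)/2 = 72771


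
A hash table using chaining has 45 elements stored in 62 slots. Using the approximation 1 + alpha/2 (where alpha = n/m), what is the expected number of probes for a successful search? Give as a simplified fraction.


Load factor alpha = n/m = 45/62
Expected probes = 1 + alpha/2 = 1 + 45/(2*62)
= 1 + 45/124
= 124/124 + 45/124
= 169/124


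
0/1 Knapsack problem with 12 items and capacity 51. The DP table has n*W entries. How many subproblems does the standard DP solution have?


The DP table is indexed by (item, capacity).
Rows: 12 items
Columns: 51 capacity values (1 to W)
Total subproblems = 12 * 51 = 612


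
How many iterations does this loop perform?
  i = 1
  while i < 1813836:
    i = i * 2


The loop variable doubles each iteration:
i = 1 -> 2 -> 4 -> 8 -> 16 -> 32 -> 64 -> 128 -> 256 -> 512 -> 1024 -> 2048 -> 4096 -> 8192 -> 16384 -> 32768 -> 65536 -> 131072 -> 262144 -> 524288 -> 1048576 -> 2097152 (stop, 2097152 >= 1813836)
Number of doublings = ceil(log2(1813836)) = 21


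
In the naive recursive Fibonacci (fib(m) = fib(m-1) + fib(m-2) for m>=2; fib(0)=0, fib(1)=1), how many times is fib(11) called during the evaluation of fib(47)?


Let N(m) = number of times fib(m) is called while evaluating fib(47).
N(47) = 1 (the initial call).
N(46) = 1 (only fib(47) calls it).
For 1 <= m <= 45: fib(m) is called by fib(m+1) and fib(m+2), so
  N(m) = N(m+1) + N(m+2).
fib(0) is called only by fib(2), so N(0) = N(2).
Walk down from m=47:
  N(47)=1, N(46)=1, N(45)=2, N(44)=3, N(43)=5, N(42)=8, N(41)=13, N(40)=21, N(39)=34, N(38)=55, N(37)=89, N(36)=144, N(35)=233, N(34)=377, N(33)=610, N(32)=987, N(31)=1597, N(30)=2584, N(29)=4181, N(28)=6765, N(27)=10946, N(26)=17711, N(25)=28657, N(24)=46368, N(23)=75025, N(22)=121393, N(21)=196418, N(20)=317811, N(19)=514229, N(18)=832040, N(17)=1346269, N(16)=2178309, N(15)=3524578, N(14)=5702887, N(13)=9227465, N(12)=14930352, N(11)=24157817
N(11) = 24157817


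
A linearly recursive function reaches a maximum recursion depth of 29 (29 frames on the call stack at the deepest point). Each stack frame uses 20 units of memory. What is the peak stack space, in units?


Maximum recursion depth = 29 frames
Memory per frame = 20 units
Total stack space = depth * frame_size
= 29 * 20 = 580


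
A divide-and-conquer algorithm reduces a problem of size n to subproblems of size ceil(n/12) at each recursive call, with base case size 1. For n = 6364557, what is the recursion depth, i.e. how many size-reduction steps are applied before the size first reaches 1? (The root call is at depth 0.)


Each step divides the size by 12 (rounding up); after k steps the size is ceil(n/12^k), which equals 1 exactly when 12^k >= n.
So the depth is the smallest k with 12^k >= 6364557, i.e. ceil(log_12(6364557)).
12^6 = 2985984 < 6364557 <= 35831808 = 12^7
Recursion depth = 7


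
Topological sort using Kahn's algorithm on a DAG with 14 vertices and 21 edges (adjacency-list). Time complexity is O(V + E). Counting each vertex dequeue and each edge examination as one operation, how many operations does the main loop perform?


Kahn's algorithm:
  1. Compute in-degrees: O(V + E)
  2. Process queue: each vertex dequeued once (O(V))
     each edge examined once (O(E))
Total = V + E = 14 + 21 = 35


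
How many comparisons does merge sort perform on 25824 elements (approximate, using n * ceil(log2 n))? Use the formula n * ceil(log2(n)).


Recursion depth: ceil(log2(25824)) = 15
Each recursion level merges n = 25824 elements
Total = 25824 * 15 = 387360


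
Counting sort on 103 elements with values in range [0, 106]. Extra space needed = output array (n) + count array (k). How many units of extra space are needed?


Output array size: 103 (to store sorted result)
Count array size: 107 (one slot per possible value, range 0 to 106)
Total extra space = 103 + 107 = 210


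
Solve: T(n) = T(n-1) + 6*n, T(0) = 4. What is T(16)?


Expanding the recurrence:
T(16) = T(15) + 6*16
       = T(14) + 6*15 + 6*16
       ...
       = T(0) + 6*(1 + 2 + ... + 16)
       = 4 + 6 * 16*17/2
       = 4 + 6 * 136
       = 4 + 816 = 820


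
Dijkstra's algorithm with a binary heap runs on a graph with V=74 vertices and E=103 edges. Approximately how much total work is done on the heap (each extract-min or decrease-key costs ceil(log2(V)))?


Dijkstra with a binary heap: each vertex is extracted once, each edge may relax once.
Each heap operation costs O(log V).
V + E = 74 + 103 = 177
ceil(log2(74)) = 7 (since 2^6 = 64 < 74 <= 128 = 2^7)
Total heap work = (V+E) * ceil(log2(V)) = 177 * 7 = 1239


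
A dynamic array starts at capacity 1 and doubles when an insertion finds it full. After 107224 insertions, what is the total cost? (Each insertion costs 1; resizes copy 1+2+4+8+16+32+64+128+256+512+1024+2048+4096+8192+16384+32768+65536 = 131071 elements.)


Insertion cost: 107224 (one per element)
Resizes occur just before inserting elements 2, 3, 5, 9, ...
Elements copied at each resize: 1 + 2 + 4 + 8 + 16 + 32 + 64 + 128 + 256 + 512 + 1024 + 2048 + 4096 + 8192 + 16384 + 32768 + 65536
Sum of copies = 131071 (geometric series: 2^k - 1)
Total = 107224 + 131071 = 238295


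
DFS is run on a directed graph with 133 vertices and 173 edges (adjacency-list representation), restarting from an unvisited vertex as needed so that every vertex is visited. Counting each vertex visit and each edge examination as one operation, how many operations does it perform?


A full DFS traversal processes each vertex exactly once (push/pop on stack).
Each directed edge is examined once.
V = 133, E = 173
V + E = 306


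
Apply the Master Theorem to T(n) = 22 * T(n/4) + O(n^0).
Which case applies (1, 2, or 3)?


The Master Theorem: T(n) = a*T(n/b) + O(n^c)
  a = 22, b = 4, c = 0
log_b(a) = log_4(22) ~ 2.23
Compare b^c with a: 4^0 = 1 < 22, so c < log_b(a).
Since c < log_b(a), Case 1 applies.
T(n) = O(n^(log_4 22)) ~ O(n^2.23)
Master Theorem case = 1


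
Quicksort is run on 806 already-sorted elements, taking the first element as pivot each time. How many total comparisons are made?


Sum of comparisons per partition:
805 + 804 + ... + 1 + 0
= 806 * (806 - 1) / 2
= 806 * 805 / 2
= 324415


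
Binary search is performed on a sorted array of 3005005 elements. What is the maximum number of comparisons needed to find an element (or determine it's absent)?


Binary search halves the search space each comparison:
  Step 1: search space = 3005005 -> 1502502
  Step 2: search space = 1502502 -> 751251
  Step 3: search space = 751251 -> 375625
  Step 4: search space = 375625 -> 187812
  Step 5: search space = 187812 -> 93906
  Step 6: search space = 93906 -> 46953
  Step 7: search space = 46953 -> 23476
  Step 8: search space = 23476 -> 11738
  Step 9: search space = 11738 -> 5869
  Step 10: search space = 5869 -> 2934
  Step 11: search space = 2934 -> 1467
  Step 12: search space = 1467 -> 733
  Step 13: search space = 733 -> 366
  Step 14: search space = 366 -> 183
  Step 15: search space = 183 -> 91
  Step 16: search space = 91 -> 45
  Step 17: search space = 45 -> 22
  Step 18: search space = 22 -> 11
  Step 19: search space = 11 -> 5
  Step 20: search space = 5 -> 2
  Step 21: search space = 2 -> 1
  Step 22: search space = 1 (final check)
Maximum comparisons = floor(log2(3005005)) + 1 = 21 + 1 = 22


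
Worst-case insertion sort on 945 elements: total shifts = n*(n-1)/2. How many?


Sum of shifts = 1 + 2 + 3 + ... + 944
= 945 * 944 / 2
= 892080 / 2
= 446040


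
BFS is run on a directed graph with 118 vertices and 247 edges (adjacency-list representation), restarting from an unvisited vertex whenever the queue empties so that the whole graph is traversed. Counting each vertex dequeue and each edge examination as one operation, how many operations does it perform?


A full BFS traversal dequeues each vertex exactly once and examines each directed edge exactly once.
V = 118 (vertex processing cost)
E = 247 (edge examination cost)
Total operations proportional to V + E = 118 + 247 = 365


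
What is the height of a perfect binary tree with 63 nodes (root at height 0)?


A perfect binary tree with 63 nodes:
  63 = 2^6 - 1
  Levels: 0, 1, ..., 5
  Height = 5


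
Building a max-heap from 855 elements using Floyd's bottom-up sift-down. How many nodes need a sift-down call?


In a heap of 855 elements (0-indexed array):
  Last element index: 854
  Parent of last element: floor((854 - 1) / 2) = 426
  Internal nodes: indices 0 to 426
  Count = floor(855/2) = 427


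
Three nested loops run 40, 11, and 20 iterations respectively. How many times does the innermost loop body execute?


Loop 1 (outermost): 40 iterations
Loop 2 (middle): 11 iterations per outer
Loop 3 (innermost): 20 iterations per middle
Total = 40 * 11 * 20 = 8800


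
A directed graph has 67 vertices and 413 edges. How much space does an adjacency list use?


Adjacency list: one list head per vertex + one entry per edge
Vertex heads: 67
Edge entries: 413
Total = 67 + 413 = 480


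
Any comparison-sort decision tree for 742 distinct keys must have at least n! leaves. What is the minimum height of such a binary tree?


A binary decision tree of height h has at most 2^h leaves and needs at least n! of them, so h >= ceil(log2(n!)).
742! is far too large to multiply out, so use Stirling's series:
  ln(n!) ~ n ln n - n + (1/2) ln(2 pi n) + 1/(12n)  (error below 1/(360 n^3), negligible here)
  ln(742) = 6.6093492
  n ln n = 742 * 6.6093492 = 4904.1371
  (1/2) ln(2 pi * 742) = (1/2) ln(4662.1235) = 4.2236
  1/(12*742) = 0.0001
  ln(742!) ~ 4904.1371 - 742 + 4.2236 + 0.0001 = 4166.3608
Convert to base 2: log2(742!) = 4166.3608 / ln 2 = 4166.3608 / 0.69314718 = 6010.7881
ceil(6010.7881) = 6011


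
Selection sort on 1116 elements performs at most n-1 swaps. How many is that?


Each of the 1115 passes places one element in its final position.
Pass 1: swap minimum into position 0
Pass 2: swap minimum of remaining into position 1
...
Pass 1115: last two elements, one swap
Maximum swaps = 1116 - 1 = 1115


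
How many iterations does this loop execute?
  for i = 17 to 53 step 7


The loop variable i takes values starting at 17 and increments by 7 each iteration.
Sequence: i = 17, 24, 31, 38, 45, 52
The upper bound 53 is inclusive, so the count is floor((last - first) / step) + 1:
floor((53 - 17) / 7) + 1 = floor(36/7) + 1 = 5 + 1 = 6


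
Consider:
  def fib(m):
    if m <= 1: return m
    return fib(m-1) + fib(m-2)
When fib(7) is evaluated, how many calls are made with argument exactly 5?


Let N(m) = number of times fib(m) is called while evaluating fib(7).
N(7) = 1 (the initial call).
N(6) = 1 (only fib(7) calls it).
For 1 <= m <= 5: fib(m) is called by fib(m+1) and fib(m+2), so
  N(m) = N(m+1) + N(m+2).
fib(0) is called only by fib(2), so N(0) = N(2).
Walk down from m=7:
  N(7)=1, N(6)=1, N(5)=2
N(5) = 2


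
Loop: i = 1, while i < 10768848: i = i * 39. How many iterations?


i multiplies by 39 each step:
i = 1 -> 39 -> 1521 -> 59319 -> 2313441 -> 90224199 (stop)
Iterations = ceil(log_39(10768848)) = 5


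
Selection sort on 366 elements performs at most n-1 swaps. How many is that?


Each of the 365 passes places one element in its final position.
Pass 1: swap minimum into position 0
Pass 2: swap minimum of remaining into position 1
...
Pass 365: last two elements, one swap
Maximum swaps = 366 - 1 = 365


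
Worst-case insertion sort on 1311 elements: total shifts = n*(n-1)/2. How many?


Sum of shifts = 1 + 2 + 3 + ... + 1310
= 1311 * 1310 / 2
= 1717410 / 2
= 858705


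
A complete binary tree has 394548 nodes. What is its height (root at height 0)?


In a complete binary tree, level k holds nodes 2^k .. 2^(k+1)-1 (1-indexed).
Height = floor(log2(n)) = floor(log2(394548)) = 18
Check: 2^18 = 262144 <= 394548 < 524288 = 2^19


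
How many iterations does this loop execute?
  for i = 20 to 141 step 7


The loop variable i takes values starting at 20 and increments by 7 each iteration.
Sequence: i = 20, 27, 34, 41, 48, 55, 62, 69, 76, ...
The upper bound 141 is inclusive, so the count is floor((last - first) / step) + 1:
floor((141 - 20) / 7) + 1 = floor(121/7) + 1 = 17 + 1 = 18


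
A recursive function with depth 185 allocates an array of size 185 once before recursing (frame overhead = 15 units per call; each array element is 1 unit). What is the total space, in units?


Array allocation: 185 units (allocated once)
Stack frames: 185 deep * 15 per frame = 2775 units
Total = 185 + 2775 = 2960


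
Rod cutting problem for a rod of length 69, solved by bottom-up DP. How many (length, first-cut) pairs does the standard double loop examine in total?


For each subproblem length i = 1..69, the inner loop considers i possible first cuts.
Total = 1 + 2 + ... + 69
= 69*(69+1)/2
= 69*70/2 = 2415


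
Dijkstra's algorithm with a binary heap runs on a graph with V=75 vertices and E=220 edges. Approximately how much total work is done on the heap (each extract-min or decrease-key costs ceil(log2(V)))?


Dijkstra with a binary heap: each vertex is extracted once, each edge may relax once.
Each heap operation costs O(log V).
V + E = 75 + 220 = 295
ceil(log2(75)) = 7 (since 2^6 = 64 < 75 <= 128 = 2^7)
Total heap work = (V+E) * ceil(log2(V)) = 295 * 7 = 2065


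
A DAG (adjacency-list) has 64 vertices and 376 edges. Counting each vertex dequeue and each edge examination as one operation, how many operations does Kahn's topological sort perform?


V = 64 (vertex processing)
E = 376 (edge processing)
V + E = 64 + 376 = 440


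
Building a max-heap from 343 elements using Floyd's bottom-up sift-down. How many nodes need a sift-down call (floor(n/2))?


In a heap of 343 elements (0-indexed array):
  Last element index: 342
  Parent of last element: floor((342 - 1) / 2) = 170
  Internal nodes: indices 0 to 170
  Count = floor(343/2) = 171


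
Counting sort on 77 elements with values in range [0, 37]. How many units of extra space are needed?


Output array size: 77 (to store sorted result)
Count array size: 38 (one slot per possible value, range 0 to 37)
Total extra space = 77 + 38 = 115


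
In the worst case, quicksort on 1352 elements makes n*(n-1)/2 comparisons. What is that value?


Sum of comparisons per partition:
1351 + 1350 + ... + 1 + 0
= 1352 * (1352 - 1) / 2
= 1352 * 1351 / 2
= 913276


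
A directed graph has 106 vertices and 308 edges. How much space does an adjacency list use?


Adjacency list: one list head per vertex + one entry per edge
Vertex heads: 106
Edge entries: 308
Total = 106 + 308 = 414


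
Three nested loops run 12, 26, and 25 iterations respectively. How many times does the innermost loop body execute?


Loop 1 (outermost): 12 iterations
Loop 2 (middle): 26 iterations per outer
Loop 3 (innermost): 25 iterations per middle
Total = 12 * 26 * 25 = 7800


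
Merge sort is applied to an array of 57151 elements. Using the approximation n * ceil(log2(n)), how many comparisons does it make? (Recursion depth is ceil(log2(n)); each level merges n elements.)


Merge sort divides the array into halves recursively.
Number of levels = ceil(log2(57151)) = 16
At each level, approximately n = 57151 comparisons are needed for merging.
Total comparisons ~ n * ceil(log2(n)) = 57151 * 16 = 914416


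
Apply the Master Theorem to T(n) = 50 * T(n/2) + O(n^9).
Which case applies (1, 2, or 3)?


The Master Theorem: T(n) = a*T(n/b) + O(n^c)
  a = 50, b = 2, c = 9
log_b(a) = log_2(50) ~ 5.644
Compare b^c with a: 2^9 = 512 > 50, so c > log_b(a).
Since c > log_b(a), Case 3 applies.
T(n) = O(n^9)
Master Theorem case = 3


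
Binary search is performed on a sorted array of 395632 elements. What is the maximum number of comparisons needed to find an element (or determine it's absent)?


Binary search halves the search space each comparison:
  Step 1: search space = 395632 -> 197816
  Step 2: search space = 197816 -> 98908
  Step 3: search space = 98908 -> 49454
  Step 4: search space = 49454 -> 24727
  Step 5: search space = 24727 -> 12363
  Step 6: search space = 12363 -> 6181
  Step 7: search space = 6181 -> 3090
  Step 8: search space = 3090 -> 1545
  Step 9: search space = 1545 -> 772
  Step 10: search space = 772 -> 386
  Step 11: search space = 386 -> 193
  Step 12: search space = 193 -> 96
  Step 13: search space = 96 -> 48
  Step 14: search space = 48 -> 24
  Step 15: search space = 24 -> 12
  Step 16: search space = 12 -> 6
  Step 17: search space = 6 -> 3
  Step 18: search space = 3 -> 1
  Step 19: search space = 1 (final check)
Maximum comparisons = floor(log2(395632)) + 1 = 18 + 1 = 19


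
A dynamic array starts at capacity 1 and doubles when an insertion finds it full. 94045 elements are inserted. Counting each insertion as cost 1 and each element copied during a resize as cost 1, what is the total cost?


n = 94045
Insertion costs: 94045
Resizes copy 1, 2, 4, ... up to the largest power of 2 that is <= n-1 = 94044, i.e. 65536.
Copy costs = 1 + 2 + 4 + 8 + 16 + 32 + 64 + 128 + 256 + 512 + 1024 + 2048 + 4096 + 8192 + 16384 + 32768 + 65536 = 131071
Total = 94045 + 131071 = 225116


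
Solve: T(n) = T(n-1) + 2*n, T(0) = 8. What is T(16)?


Expanding the recurrence:
T(16) = T(15) + 2*16
       = T(14) + 2*15 + 2*16
       ...
       = T(0) + 2*(1 + 2 + ... + 16)
       = 8 + 2 * 16*17/2
       = 8 + 2 * 136
       = 8 + 272 = 280


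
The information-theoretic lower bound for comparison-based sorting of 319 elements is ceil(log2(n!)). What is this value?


A binary decision tree of height h has at most 2^h leaves and needs at least n! of them, so h >= ceil(log2(n!)).
319! is far too large to multiply out, so use Stirling's series:
  ln(n!) ~ n ln n - n + (1/2) ln(2 pi n) + 1/(12n)  (error below 1/(360 n^3), negligible here)
  ln(319) = 5.7651911
  n ln n = 319 * 5.7651911 = 1839.0960
  (1/2) ln(2 pi * 319) = (1/2) ln(2004.3361) = 3.8015
  1/(12*319) = 0.0003
  ln(319!) ~ 1839.0960 - 319 + 3.8015 + 0.0003 = 1523.8978
Convert to base 2: log2(319!) = 1523.8978 / ln 2 = 1523.8978 / 0.69314718 = 2198.5198
ceil(2198.5198) = 2199


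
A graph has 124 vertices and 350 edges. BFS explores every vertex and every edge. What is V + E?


A full BFS traversal dequeues each vertex once and examines each edge once.
Vertex visits: 124
Edge visits: 350
V + E = 124 + 350 = 474


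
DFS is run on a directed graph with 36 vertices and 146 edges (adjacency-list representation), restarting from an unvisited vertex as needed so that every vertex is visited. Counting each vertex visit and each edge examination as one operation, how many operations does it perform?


A full DFS traversal processes each vertex exactly once (push/pop on stack).
Each directed edge is examined once.
V = 36, E = 146
V + E = 182


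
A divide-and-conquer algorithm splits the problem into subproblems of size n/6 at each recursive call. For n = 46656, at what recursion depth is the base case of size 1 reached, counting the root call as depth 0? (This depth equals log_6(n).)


At each depth, the problem size is divided by 6:
  Depth 0: problem size = 46656
  Depth 1: problem size = 7776
  Depth 2: problem size = 1296
  Depth 3: problem size = 216
  Depth 4: problem size = 36
  Depth 5: problem size = 6
  Depth 6: problem size = 1 (base case)
The base case is reached at depth log_6(46656) = 6 (the tree has 7 levels counting depth 0, but the depth asked for is 6).
Recursion depth = 6


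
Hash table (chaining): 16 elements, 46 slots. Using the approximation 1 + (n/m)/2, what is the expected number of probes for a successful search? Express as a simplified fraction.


Computing expected probes:
alpha = 16/46
= 1 + alpha/2
= 1 + 16/(2*46)
= (2*46 + 16) / (2*46)
= 108/92 = 27/23


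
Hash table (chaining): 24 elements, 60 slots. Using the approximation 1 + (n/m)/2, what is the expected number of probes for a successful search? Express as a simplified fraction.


Computing expected probes:
alpha = 24/60
= 1 + alpha/2
= 1 + 24/(2*60)
= (2*60 + 24) / (2*60)
= 144/120 = 6/5


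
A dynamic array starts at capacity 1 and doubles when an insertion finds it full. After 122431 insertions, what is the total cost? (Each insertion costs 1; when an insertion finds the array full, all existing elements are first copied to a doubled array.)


Insertion cost: 122431 (one per element)
Resizes occur just before inserting elements 2, 3, 5, 9, ...
Elements copied at each resize: 1 + 2 + 4 + 8 + 16 + 32 + 64 + 128 + 256 + 512 + 1024 + 2048 + 4096 + 8192 + 16384 + 32768 + 65536
Sum of copies = 131071 (geometric series: 2^k - 1)
Total = 122431 + 131071 = 253502


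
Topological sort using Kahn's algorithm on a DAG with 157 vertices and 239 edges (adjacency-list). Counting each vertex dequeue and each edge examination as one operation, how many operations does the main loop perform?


Kahn's algorithm:
  1. Compute in-degrees: O(V + E)
  2. Process queue: each vertex dequeued once (O(V))
     each edge examined once (O(E))
Total = V + E = 157 + 239 = 396


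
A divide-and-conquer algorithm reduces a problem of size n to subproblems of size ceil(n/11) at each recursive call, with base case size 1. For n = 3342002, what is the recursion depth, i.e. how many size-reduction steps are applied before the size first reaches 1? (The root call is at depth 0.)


Each step divides the size by 11 (rounding up); after k steps the size is ceil(n/11^k), which equals 1 exactly when 11^k >= n.
So the depth is the smallest k with 11^k >= 3342002, i.e. ceil(log_11(3342002)).
11^6 = 1771561 < 3342002 <= 19487171 = 11^7
Recursion depth = 7


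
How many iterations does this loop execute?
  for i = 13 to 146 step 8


The loop variable i takes values starting at 13 and increments by 8 each iteration.
Sequence: i = 13, 21, 29, 37, 45, 53, 61, 69, 77, ...
The upper bound 146 is inclusive, so the count is floor((last - first) / step) + 1:
floor((146 - 13) / 8) + 1 = floor(133/8) + 1 = 16 + 1 = 17


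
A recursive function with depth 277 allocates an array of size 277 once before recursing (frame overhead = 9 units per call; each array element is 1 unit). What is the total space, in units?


Array allocation: 277 units (allocated once)
Stack frames: 277 deep * 9 per frame = 2493 units
Total = 277 + 2493 = 2770


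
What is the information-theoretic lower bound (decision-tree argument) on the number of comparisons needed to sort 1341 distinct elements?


A binary decision tree of height h has at most 2^h leaves and needs at least n! of them, so h >= ceil(log2(n!)).
1341! is far too large to multiply out, so use Stirling's series:
  ln(n!) ~ n ln n - n + (1/2) ln(2 pi n) + 1/(12n)  (error below 1/(360 n^3), negligible here)
  ln(1341) = 7.2011709
  n ln n = 1341 * 7.2011709 = 9656.7702
  (1/2) ln(2 pi * 1341) = (1/2) ln(8425.7515) = 4.5195
  1/(12*1341) = 0.0001
  ln(1341!) ~ 9656.7702 - 1341 + 4.5195 + 0.0001 = 8320.2898
Convert to base 2: log2(1341!) = 8320.2898 / ln 2 = 8320.2898 / 0.69314718 = 12003.6408
ceil(12003.6408) = 12004
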